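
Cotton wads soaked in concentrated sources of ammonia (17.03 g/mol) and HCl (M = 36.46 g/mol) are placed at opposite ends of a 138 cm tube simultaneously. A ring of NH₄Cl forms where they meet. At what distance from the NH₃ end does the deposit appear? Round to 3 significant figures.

The fronts meet when d_NH₃ + d_HCl = L with d_NH₃/d_HCl = √(M_HCl/M_NH₃) (Graham's law). Here √(M_HCl/M_NH₃) = √(36.46/17.03) = 1.463.
With d_NH₃ + d_HCl = 138 cm, d_HCl = 138/(1 + 1.463) = 56.02 cm.
d_NH₃ = 138 − 56.02 = 82.0 cm.

82.0 cm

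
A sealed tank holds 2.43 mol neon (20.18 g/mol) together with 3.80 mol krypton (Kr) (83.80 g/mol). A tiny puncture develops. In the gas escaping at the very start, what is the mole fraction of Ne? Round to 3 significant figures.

Effusion rate of each component ∝ n_i/√M_i (partial pressure × 1/√M).
Mole fraction of Ne in the effusate = (n_Ne/√M_Ne) / (n_Ne/√M_Ne + n_Kr/√M_Kr)
= (2.43/√20.18) / (2.43/√20.18 + 3.80/√83.80) = 0.5409/(0.5409 + 0.4151) = 0.566.

0.566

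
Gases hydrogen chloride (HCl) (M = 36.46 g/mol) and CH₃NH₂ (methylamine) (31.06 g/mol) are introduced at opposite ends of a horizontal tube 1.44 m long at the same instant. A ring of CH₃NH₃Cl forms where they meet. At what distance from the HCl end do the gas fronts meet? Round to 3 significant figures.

0.691 m

The fronts meet when d_HCl + d_CH₃NH₂ = L with d_HCl/d_CH₃NH₂ = √(M_CH₃NH₂/M_HCl) (Graham's law). Here √(M_CH₃NH₂/M_HCl) = √(31.06/36.46) = 0.9230.
With d_HCl + d_CH₃NH₂ = 1.44 m, d_CH₃NH₂ = 1.44/(1 + 0.9230) = 0.7488 m.
d_HCl = 1.44 − 0.7488 = 0.691 m.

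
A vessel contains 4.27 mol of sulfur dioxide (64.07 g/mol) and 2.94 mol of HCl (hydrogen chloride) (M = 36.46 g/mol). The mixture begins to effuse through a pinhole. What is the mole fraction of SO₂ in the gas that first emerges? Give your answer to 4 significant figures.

0.5228

Rate_i ∝ x_i/√M_i (Graham's law weighted by mole fraction), so the effusate composition follows n_i/√M_i.
So x_SO₂ in the escaping gas = (n_SO₂/√M_SO₂) / Σ(n_i/√M_i)
= (4.27/√64.07) / (4.27/√64.07 + 2.94/√36.46) = 0.5335/(0.5335 + 0.4869) = 0.5228.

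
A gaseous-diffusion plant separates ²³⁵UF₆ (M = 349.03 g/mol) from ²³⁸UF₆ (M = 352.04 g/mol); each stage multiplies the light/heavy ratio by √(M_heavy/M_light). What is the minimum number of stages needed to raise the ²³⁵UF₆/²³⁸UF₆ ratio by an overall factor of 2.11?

With α = √(352.04/349.03) per stage, ln α = ½ ln(1.00862) = 0.004293.
Need α^N ≥ 2.11 ⇒ N ≥ ln(2.11) / ln α = 0.7467 / 0.004293 = 173.91.
Minimum whole number of stages: N = 174.

174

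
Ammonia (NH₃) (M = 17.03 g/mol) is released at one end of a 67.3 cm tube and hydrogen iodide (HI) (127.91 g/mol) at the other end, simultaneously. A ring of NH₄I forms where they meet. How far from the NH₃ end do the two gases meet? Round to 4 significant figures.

49.31 cm

The fronts meet when d_NH₃ + d_HI = L with d_NH₃/d_HI = √(M_HI/M_NH₃) (Graham's law). Here √(M_HI/M_NH₃) = √(127.91/17.03) = 2.741.
With d_NH₃ + d_HI = 67.3 cm, d_HI = 67.3/(1 + 2.741) = 17.99 cm.
d_NH₃ = 67.3 − 17.99 = 49.31 cm.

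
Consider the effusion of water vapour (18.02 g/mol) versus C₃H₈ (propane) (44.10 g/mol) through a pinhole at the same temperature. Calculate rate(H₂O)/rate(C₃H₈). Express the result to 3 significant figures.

1.56

From Graham's law, rate_H₂O/rate_C₃H₈ = √(M_C₃H₈/M_H₂O) = √(44.10/18.02) = √2.447 = 1.56.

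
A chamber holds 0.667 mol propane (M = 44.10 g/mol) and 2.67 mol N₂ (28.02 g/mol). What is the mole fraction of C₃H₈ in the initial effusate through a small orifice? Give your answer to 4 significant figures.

Effusion rate of each component ∝ n_i/√M_i (partial pressure × 1/√M).
So x_C₃H₈ in the escaping gas = (n_C₃H₈/√M_C₃H₈) / Σ(n_i/√M_i)
= (0.667/√44.10) / (0.667/√44.10 + 2.67/√28.02) = 0.1004/(0.1004 + 0.5044) = 0.1661.

0.1661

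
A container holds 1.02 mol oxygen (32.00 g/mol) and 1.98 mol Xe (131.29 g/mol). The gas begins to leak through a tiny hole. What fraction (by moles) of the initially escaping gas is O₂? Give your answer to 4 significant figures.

Each component's effusion rate ∝ (its partial pressure)·(1/√M) ∝ n_i/√M_i.
Mole fraction of O₂ in the effusate = (n_O₂/√M_O₂) / (n_O₂/√M_O₂ + n_Xe/√M_Xe)
= (1.02/√32.00) / (1.02/√32.00 + 1.98/√131.29) = 0.1803/(0.1803 + 0.1728) = 0.5106.

0.5106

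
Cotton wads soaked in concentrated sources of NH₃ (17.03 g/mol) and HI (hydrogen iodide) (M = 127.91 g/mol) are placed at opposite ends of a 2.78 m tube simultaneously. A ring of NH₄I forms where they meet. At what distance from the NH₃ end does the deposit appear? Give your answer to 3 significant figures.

2.04 m

Graham's law gives d_NH₃/d_HI = rate_NH₃/rate_HI = √(M_HI/M_NH₃) = √(127.91/17.03) = 2.741.
With d_NH₃ + d_HI = 2.78 m, d_HI = 2.78/(1 + 2.741) = 0.7432 m.
d_NH₃ = 2.78 − 0.7432 = 2.04 m.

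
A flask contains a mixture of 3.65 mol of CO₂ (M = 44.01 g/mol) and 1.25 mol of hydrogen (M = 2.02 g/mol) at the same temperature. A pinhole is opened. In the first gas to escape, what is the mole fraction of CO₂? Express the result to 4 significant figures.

Each component's effusion rate ∝ (its partial pressure)·(1/√M) ∝ n_i/√M_i.
So x_CO₂ in the escaping gas = (n_CO₂/√M_CO₂) / Σ(n_i/√M_i)
= (3.65/√44.01) / (3.65/√44.01 + 1.25/√2.02) = 0.5502/(0.5502 + 0.8795) = 0.3848.

0.3848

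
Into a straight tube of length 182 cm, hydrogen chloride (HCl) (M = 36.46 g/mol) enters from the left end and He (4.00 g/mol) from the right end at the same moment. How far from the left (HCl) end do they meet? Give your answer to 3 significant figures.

45.3 cm

Distances travelled in equal time are proportional to diffusion rates, so d_HCl/d_He = √(M_He/M_HCl) = √(4.00/36.46) = 0.3312.
With d_HCl + d_He = 182 cm, d_He = 182/(1 + 0.3312) = 136.7 cm.
d_HCl = 182 − 136.7 = 45.3 cm.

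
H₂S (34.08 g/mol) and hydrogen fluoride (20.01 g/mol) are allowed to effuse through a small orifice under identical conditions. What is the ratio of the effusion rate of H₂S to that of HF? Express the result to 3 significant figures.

From Graham's law, rate_H₂S/rate_HF = √(M_HF/M_H₂S) = √(20.01/34.08) = √0.5871 = 0.766.

0.766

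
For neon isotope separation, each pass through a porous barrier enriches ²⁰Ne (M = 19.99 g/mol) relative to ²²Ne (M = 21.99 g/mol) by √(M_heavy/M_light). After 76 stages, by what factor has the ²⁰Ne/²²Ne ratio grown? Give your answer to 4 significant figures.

Each stage multiplies the ratio by α = √(21.99/19.99), so after 76 stages the overall factor is α^76 = (21.99/19.99)^(76/2).
= 1.10005^38 = 37.47.

37.47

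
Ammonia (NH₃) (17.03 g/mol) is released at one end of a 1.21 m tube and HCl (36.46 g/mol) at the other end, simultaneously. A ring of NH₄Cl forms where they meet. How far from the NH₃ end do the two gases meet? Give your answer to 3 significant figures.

In equal time, each gas travels a distance ∝ its rate ∝ 1/√M, so d_NH₃/d_HCl = √(M_HCl/M_NH₃) = √(36.46/17.03) = 1.463.
With d_NH₃ + d_HCl = 1.21 m, d_HCl = 1.21/(1 + 1.463) = 0.4912 m.
d_NH₃ = 1.21 − 0.4912 = 0.719 m.

0.719 m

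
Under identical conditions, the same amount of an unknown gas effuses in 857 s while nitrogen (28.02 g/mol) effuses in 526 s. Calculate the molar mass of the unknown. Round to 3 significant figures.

Since effusion rate ∝ 1/√M, t_X/t_N₂ = √(M_X/M_N₂).
857/526 = 1.629 = √(M_X/28.02)
M_X = 28.02 × 1.629² = 28.02 × 2.655 = 74.4 g/mol

74.4 g/mol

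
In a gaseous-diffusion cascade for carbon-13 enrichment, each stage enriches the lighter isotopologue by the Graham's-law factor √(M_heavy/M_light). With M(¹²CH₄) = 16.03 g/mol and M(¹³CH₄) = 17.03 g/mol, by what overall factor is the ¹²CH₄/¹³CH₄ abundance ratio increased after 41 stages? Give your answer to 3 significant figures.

3.46

The single-stage factor is √(M_heavy/M_light), so 41 stages give [√(17.03/16.03)]^41 = (17.03/16.03)^(41/2).
= 1.06238^(41/2) = 3.46.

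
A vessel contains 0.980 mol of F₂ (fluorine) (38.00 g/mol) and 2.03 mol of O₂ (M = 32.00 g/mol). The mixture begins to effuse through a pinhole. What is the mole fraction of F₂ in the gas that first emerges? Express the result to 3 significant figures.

0.307

Each component's effusion rate ∝ (its partial pressure)·(1/√M) ∝ n_i/√M_i.
So x_F₂ in the escaping gas = (n_F₂/√M_F₂) / Σ(n_i/√M_i)
= (0.980/√38.00) / (0.980/√38.00 + 2.03/√32.00) = 0.1590/(0.1590 + 0.3589) = 0.307.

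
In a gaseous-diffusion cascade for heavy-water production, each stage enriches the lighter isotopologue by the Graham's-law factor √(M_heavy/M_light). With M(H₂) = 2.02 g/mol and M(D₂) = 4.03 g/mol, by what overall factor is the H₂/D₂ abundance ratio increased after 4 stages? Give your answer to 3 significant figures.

3.98

Overall factor = α^4 with α = √(4.03/2.02), i.e. (4.03/2.02)^(4/2).
= 1.99505^2 = 3.98.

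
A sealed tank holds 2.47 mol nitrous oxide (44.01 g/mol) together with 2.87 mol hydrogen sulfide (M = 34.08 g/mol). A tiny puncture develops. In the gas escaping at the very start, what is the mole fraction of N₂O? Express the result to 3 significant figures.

Rate_i ∝ x_i/√M_i (Graham's law weighted by mole fraction), so the effusate composition follows n_i/√M_i.
Mole fraction of N₂O in the effusate = (n_N₂O/√M_N₂O) / (n_N₂O/√M_N₂O + n_H₂S/√M_H₂S)
= (2.47/√44.01) / (2.47/√44.01 + 2.87/√34.08) = 0.3723/(0.3723 + 0.4916) = 0.431.

0.431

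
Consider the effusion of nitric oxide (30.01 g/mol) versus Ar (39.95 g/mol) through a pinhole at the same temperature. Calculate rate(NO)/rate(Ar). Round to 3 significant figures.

Since effusion rate ∝ 1/√M, rate_NO/rate_Ar = √(M_Ar/M_NO) = √(39.95/30.01) = √1.331 = 1.15.

1.15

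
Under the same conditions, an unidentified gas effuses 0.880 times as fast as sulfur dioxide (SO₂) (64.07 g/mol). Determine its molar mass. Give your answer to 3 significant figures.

Using Graham's law: rate_X/rate_SO₂ = √(M_SO₂/M_X).
0.880 = √(64.07/M_X)
M_X = 64.07 / 0.880² = 64.07 / 0.7744 = 82.7 g/mol

82.7 g/mol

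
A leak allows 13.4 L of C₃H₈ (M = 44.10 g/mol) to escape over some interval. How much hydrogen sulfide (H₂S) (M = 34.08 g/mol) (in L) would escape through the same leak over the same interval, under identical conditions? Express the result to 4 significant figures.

By Graham's law, rate_H₂S/rate_C₃H₈ = √(M_C₃H₈/M_H₂S) = √(44.10/34.08) = √1.294 = 1.138.
So the volume for H₂S is 13.4 × 1.138 = 15.24 L.

15.24 L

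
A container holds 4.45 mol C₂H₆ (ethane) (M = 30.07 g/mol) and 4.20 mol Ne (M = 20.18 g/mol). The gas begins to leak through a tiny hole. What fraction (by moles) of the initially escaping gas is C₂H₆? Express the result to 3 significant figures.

0.465

Rate_i ∝ x_i/√M_i (Graham's law weighted by mole fraction), so the effusate composition follows n_i/√M_i.
Mole fraction of C₂H₆ in the effusate = (n_C₂H₆/√M_C₂H₆) / (n_C₂H₆/√M_C₂H₆ + n_Ne/√M_Ne)
= (4.45/√30.07) / (4.45/√30.07 + 4.20/√20.18) = 0.8115/(0.8115 + 0.9350) = 0.465.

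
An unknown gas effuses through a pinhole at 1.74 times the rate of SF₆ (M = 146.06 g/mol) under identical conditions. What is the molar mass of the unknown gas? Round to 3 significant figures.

48.2 g/mol

Since effusion rate ∝ 1/√M, rate_X/rate_SF₆ = √(M_SF₆/M_X).
1.74 = √(146.06/M_X)
M_X = 146.06 / 1.74² = 146.06 / 3.028 = 48.2 g/mol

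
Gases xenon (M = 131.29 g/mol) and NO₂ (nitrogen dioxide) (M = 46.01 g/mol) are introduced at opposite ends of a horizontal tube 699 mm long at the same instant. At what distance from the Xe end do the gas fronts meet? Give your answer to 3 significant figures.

260 mm

Distances travelled in equal time are proportional to diffusion rates, so d_Xe/d_NO₂ = √(M_NO₂/M_Xe) = √(46.01/131.29) = 0.5920.
With d_Xe + d_NO₂ = 699 mm, d_NO₂ = 699/(1 + 0.5920) = 439.1 mm.
d_Xe = 699 − 439.1 = 260 mm.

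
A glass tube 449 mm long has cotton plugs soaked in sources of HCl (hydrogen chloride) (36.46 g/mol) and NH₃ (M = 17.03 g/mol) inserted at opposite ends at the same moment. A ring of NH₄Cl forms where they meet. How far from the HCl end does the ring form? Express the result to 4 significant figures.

182.3 mm

In equal time, each gas travels a distance ∝ its rate ∝ 1/√M, so d_HCl/d_NH₃ = √(M_NH₃/M_HCl) = √(17.03/36.46) = 0.6834.
With d_HCl + d_NH₃ = 449 mm, d_NH₃ = 449/(1 + 0.6834) = 266.7 mm.
d_HCl = 449 − 266.7 = 182.3 mm.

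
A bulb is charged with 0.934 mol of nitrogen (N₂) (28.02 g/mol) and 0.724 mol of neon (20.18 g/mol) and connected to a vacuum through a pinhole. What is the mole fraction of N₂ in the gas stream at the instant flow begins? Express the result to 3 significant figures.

The effusion rate of species i is ∝ p_i/√M_i ∝ n_i/√M_i.
x_N₂(eff) = (n_N₂/√M_N₂) / (n_N₂/√M_N₂ + n_Ne/√M_Ne)
= (0.934/√28.02) / (0.934/√28.02 + 0.724/√20.18) = 0.1764/(0.1764 + 0.1612) = 0.523.

0.523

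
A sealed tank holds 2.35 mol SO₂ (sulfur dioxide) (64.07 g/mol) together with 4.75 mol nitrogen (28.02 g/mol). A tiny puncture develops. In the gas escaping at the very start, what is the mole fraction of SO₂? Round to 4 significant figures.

0.2465

Rate_i ∝ x_i/√M_i (Graham's law weighted by mole fraction), so the effusate composition follows n_i/√M_i.
So x_SO₂ in the escaping gas = (n_SO₂/√M_SO₂) / Σ(n_i/√M_i)
= (2.35/√64.07) / (2.35/√64.07 + 4.75/√28.02) = 0.2936/(0.2936 + 0.8973) = 0.2465.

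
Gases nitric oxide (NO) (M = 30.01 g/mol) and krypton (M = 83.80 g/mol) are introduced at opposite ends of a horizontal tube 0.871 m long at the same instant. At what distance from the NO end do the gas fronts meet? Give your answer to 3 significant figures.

The fronts meet when d_NO + d_Kr = L with d_NO/d_Kr = √(M_Kr/M_NO) (Graham's law). Here √(M_Kr/M_NO) = √(83.80/30.01) = 1.671.
With d_NO + d_Kr = 0.871 m, d_Kr = 0.871/(1 + 1.671) = 0.3261 m.
d_NO = 0.871 − 0.3261 = 0.545 m.

0.545 m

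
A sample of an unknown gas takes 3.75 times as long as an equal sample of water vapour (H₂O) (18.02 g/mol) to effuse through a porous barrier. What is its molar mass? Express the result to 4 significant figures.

By Graham's law, t_X/t_H₂O = √(M_X/M_H₂O).
3.75 = √(M_X/18.02)
M_X = 18.02 × 3.75² = 18.02 × 14.06 = 253.4 g/mol

253.4 g/mol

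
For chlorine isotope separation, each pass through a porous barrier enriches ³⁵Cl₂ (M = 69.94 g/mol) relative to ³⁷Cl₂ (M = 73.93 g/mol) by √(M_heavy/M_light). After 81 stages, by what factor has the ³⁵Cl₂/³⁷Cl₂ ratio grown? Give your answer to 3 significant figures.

Each stage multiplies the ratio by α = √(73.93/69.94), so after 81 stages the overall factor is α^81 = (73.93/69.94)^(81/2).
= 1.05705^(81/2) = 9.46.

9.46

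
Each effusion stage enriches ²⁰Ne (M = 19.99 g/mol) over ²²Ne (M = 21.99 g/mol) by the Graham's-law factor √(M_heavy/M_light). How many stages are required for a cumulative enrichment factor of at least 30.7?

72

Per stage α = (21.99/19.99)^(1/2) = 1.10005^0.5, giving ln α = 0.04768.
Need α^N ≥ 30.7 ⇒ N ≥ ln(30.7) / ln α = 3.424 / 0.04768 = 71.82.
So at least 72 stages are needed.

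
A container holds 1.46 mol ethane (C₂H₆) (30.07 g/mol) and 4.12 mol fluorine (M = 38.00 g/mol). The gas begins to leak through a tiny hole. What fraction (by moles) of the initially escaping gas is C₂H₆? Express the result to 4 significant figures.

0.2849

Each component's effusion rate ∝ (its partial pressure)·(1/√M) ∝ n_i/√M_i.
So x_C₂H₆ in the escaping gas = (n_C₂H₆/√M_C₂H₆) / Σ(n_i/√M_i)
= (1.46/√30.07) / (1.46/√30.07 + 4.12/√38.00) = 0.2662/(0.2662 + 0.6684) = 0.2849.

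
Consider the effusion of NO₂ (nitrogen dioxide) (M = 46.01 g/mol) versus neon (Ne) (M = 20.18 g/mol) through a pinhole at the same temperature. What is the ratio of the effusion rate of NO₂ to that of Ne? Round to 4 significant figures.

0.6623

Since effusion rate ∝ 1/√M, rate_NO₂/rate_Ne = √(M_Ne/M_NO₂) = √(20.18/46.01) = √0.4386 = 0.6623.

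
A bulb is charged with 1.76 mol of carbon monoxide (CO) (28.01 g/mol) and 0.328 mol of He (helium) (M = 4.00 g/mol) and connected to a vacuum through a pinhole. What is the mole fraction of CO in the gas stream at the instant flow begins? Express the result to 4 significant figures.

0.6697

The effusion rate of species i is ∝ p_i/√M_i ∝ n_i/√M_i.
Mole fraction of CO in the effusate = (n_CO/√M_CO) / (n_CO/√M_CO + n_He/√M_He)
= (1.76/√28.01) / (1.76/√28.01 + 0.328/√4.00) = 0.3325/(0.3325 + 0.1640) = 0.6697.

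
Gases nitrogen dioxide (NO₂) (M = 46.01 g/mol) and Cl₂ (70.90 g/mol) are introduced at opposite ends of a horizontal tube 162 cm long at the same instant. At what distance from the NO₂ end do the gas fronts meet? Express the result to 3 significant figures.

89.7 cm

Distances travelled in equal time are proportional to diffusion rates, so d_NO₂/d_Cl₂ = √(M_Cl₂/M_NO₂) = √(70.90/46.01) = 1.241.
With d_NO₂ + d_Cl₂ = 162 cm, d_Cl₂ = 162/(1 + 1.241) = 72.28 cm.
d_NO₂ = 162 − 72.28 = 89.7 cm.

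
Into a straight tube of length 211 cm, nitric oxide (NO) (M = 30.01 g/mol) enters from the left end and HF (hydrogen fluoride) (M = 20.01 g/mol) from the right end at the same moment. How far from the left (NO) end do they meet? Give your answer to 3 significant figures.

94.8 cm

In equal time, each gas travels a distance ∝ its rate ∝ 1/√M, so d_NO/d_HF = √(M_HF/M_NO) = √(20.01/30.01) = 0.8166.
With d_NO + d_HF = 211 cm, d_HF = 211/(1 + 0.8166) = 116.2 cm.
d_NO = 211 − 116.2 = 94.8 cm.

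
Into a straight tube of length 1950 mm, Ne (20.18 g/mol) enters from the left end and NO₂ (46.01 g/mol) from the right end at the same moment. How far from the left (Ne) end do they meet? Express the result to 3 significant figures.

1170 mm

The fronts meet when d_Ne + d_NO₂ = L with d_Ne/d_NO₂ = √(M_NO₂/M_Ne) (Graham's law). Here √(M_NO₂/M_Ne) = √(46.01/20.18) = 1.510.
With d_Ne + d_NO₂ = 1950 mm, d_NO₂ = 1950/(1 + 1.510) = 776.9 mm.
d_Ne = 1950 − 776.9 = 1170 mm.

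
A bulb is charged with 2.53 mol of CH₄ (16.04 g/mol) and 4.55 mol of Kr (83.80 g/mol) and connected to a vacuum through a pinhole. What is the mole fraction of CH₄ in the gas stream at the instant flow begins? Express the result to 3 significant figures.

Effusion rate of each component ∝ n_i/√M_i (partial pressure × 1/√M).
So x_CH₄ in the escaping gas = (n_CH₄/√M_CH₄) / Σ(n_i/√M_i)
= (2.53/√16.04) / (2.53/√16.04 + 4.55/√83.80) = 0.6317/(0.6317 + 0.4970) = 0.560.

0.560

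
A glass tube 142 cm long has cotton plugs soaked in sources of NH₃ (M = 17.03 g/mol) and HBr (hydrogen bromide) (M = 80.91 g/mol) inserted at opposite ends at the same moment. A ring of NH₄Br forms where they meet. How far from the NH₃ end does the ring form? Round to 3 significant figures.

In equal time, each gas travels a distance ∝ its rate ∝ 1/√M, so d_NH₃/d_HBr = √(M_HBr/M_NH₃) = √(80.91/17.03) = 2.180.
With d_NH₃ + d_HBr = 142 cm, d_HBr = 142/(1 + 2.180) = 44.66 cm.
d_NH₃ = 142 − 44.66 = 97.3 cm.

97.3 cm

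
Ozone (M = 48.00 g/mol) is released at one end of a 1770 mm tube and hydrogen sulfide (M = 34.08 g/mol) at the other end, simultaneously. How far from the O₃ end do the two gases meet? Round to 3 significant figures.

809 mm

Graham's law gives d_O₃/d_H₂S = rate_O₃/rate_H₂S = √(M_H₂S/M_O₃) = √(34.08/48.00) = 0.8426.
With d_O₃ + d_H₂S = 1770 mm, d_H₂S = 1770/(1 + 0.8426) = 960.6 mm.
d_O₃ = 1770 − 960.6 = 809 mm.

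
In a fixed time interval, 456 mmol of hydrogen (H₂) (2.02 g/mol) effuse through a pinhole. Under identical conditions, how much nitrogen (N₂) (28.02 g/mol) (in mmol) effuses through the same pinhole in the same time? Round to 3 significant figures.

Since effusion rate ∝ 1/√M, rate_N₂/rate_H₂ = √(M_H₂/M_N₂) = √(2.02/28.02) = √0.07209 = 0.2685.
So the amount for N₂ is 456 × 0.2685 = 122 mmol.

122 mmol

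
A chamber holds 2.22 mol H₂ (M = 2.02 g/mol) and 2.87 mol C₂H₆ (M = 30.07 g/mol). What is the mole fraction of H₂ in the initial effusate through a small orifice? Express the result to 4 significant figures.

The effusion rate of species i is ∝ p_i/√M_i ∝ n_i/√M_i.
x_H₂(eff) = (n_H₂/√M_H₂) / (n_H₂/√M_H₂ + n_C₂H₆/√M_C₂H₆)
= (2.22/√2.02) / (2.22/√2.02 + 2.87/√30.07) = 1.562/(1.562 + 0.5234) = 0.7490.

0.7490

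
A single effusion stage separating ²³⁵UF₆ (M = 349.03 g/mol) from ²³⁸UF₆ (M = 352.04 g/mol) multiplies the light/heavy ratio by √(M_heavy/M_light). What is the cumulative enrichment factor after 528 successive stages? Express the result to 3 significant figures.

Overall factor = α^528 with α = √(352.04/349.03), i.e. (352.04/349.03)^(528/2).
= 1.00862^264 = 9.65.

9.65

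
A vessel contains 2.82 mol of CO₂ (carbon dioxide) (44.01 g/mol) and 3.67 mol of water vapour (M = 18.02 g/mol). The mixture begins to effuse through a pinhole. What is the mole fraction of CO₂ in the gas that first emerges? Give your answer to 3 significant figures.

Each component's effusion rate ∝ (its partial pressure)·(1/√M) ∝ n_i/√M_i.
Mole fraction of CO₂ in the effusate = (n_CO₂/√M_CO₂) / (n_CO₂/√M_CO₂ + n_H₂O/√M_H₂O)
= (2.82/√44.01) / (2.82/√44.01 + 3.67/√18.02) = 0.4251/(0.4251 + 0.8645) = 0.330.

0.330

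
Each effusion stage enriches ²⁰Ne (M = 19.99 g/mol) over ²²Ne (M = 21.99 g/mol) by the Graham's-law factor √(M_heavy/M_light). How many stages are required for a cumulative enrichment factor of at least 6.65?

40

Single-stage factor α = √(21.99/19.99), so ln α = ½ ln(1.10005) = 0.04768.
Need α^N ≥ 6.65 ⇒ N ≥ ln(6.65) / ln α = 1.895 / 0.04768 = 39.74.
So at least 40 stages are needed.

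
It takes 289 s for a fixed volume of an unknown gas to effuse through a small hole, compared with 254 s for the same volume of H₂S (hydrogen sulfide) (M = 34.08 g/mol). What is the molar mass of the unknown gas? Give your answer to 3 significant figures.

44.1 g/mol

From Graham's law, t_X/t_H₂S = √(M_X/M_H₂S).
289/254 = 1.138 = √(M_X/34.08)
M_X = 34.08 × 1.138² = 34.08 × 1.295 = 44.1 g/mol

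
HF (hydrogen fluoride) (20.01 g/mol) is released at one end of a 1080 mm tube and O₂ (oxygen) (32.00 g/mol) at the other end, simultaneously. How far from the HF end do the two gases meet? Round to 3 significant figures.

603 mm

Graham's law gives d_HF/d_O₂ = rate_HF/rate_O₂ = √(M_O₂/M_HF) = √(32.00/20.01) = 1.265.
With d_HF + d_O₂ = 1080 mm, d_O₂ = 1080/(1 + 1.265) = 476.9 mm.
d_HF = 1080 − 476.9 = 603 mm.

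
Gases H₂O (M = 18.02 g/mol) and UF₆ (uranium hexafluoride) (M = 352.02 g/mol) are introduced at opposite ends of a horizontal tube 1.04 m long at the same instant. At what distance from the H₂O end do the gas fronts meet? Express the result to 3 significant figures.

0.848 m

In equal time, each gas travels a distance ∝ its rate ∝ 1/√M, so d_H₂O/d_UF₆ = √(M_UF₆/M_H₂O) = √(352.02/18.02) = 4.420.
With d_H₂O + d_UF₆ = 1.04 m, d_UF₆ = 1.04/(1 + 4.420) = 0.1919 m.
d_H₂O = 1.04 − 0.1919 = 0.848 m.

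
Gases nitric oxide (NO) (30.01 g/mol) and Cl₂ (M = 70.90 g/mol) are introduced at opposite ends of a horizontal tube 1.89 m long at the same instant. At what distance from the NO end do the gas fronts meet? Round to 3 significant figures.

Distances travelled in equal time are proportional to diffusion rates, so d_NO/d_Cl₂ = √(M_Cl₂/M_NO) = √(70.90/30.01) = 1.537.
With d_NO + d_Cl₂ = 1.89 m, d_Cl₂ = 1.89/(1 + 1.537) = 0.7450 m.
d_NO = 1.89 − 0.7450 = 1.15 m.

1.15 m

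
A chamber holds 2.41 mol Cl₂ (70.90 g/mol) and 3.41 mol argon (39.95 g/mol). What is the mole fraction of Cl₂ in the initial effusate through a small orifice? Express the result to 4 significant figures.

Each component's effusion rate ∝ (its partial pressure)·(1/√M) ∝ n_i/√M_i.
x_Cl₂(eff) = (n_Cl₂/√M_Cl₂) / (n_Cl₂/√M_Cl₂ + n_Ar/√M_Ar)
= (2.41/√70.90) / (2.41/√70.90 + 3.41/√39.95) = 0.2862/(0.2862 + 0.5395) = 0.3466.

0.3466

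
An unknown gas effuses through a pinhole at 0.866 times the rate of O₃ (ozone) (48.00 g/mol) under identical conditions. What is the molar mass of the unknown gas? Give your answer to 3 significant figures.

64.0 g/mol

From Graham's law, rate_X/rate_O₃ = √(M_O₃/M_X).
0.866 = √(48.00/M_X)
M_X = 48.00 / 0.866² = 48.00 / 0.7500 = 64.0 g/mol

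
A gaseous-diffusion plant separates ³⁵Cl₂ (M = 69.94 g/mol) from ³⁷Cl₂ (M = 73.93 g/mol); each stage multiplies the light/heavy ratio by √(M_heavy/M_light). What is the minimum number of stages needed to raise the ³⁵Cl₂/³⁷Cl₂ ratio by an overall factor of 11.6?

Single-stage factor α = √(73.93/69.94), so ln α = ½ ln(1.05705) = 0.02774.
Need α^N ≥ 11.6 ⇒ N ≥ ln(11.6) / ln α = 2.451 / 0.02774 = 88.35.
So at least 89 stages are needed.

89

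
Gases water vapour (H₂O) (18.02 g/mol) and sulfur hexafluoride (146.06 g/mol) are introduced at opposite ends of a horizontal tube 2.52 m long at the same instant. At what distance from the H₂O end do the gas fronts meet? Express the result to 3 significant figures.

1.86 m

The fronts meet when d_H₂O + d_SF₆ = L with d_H₂O/d_SF₆ = √(M_SF₆/M_H₂O) (Graham's law). Here √(M_SF₆/M_H₂O) = √(146.06/18.02) = 2.847.
With d_H₂O + d_SF₆ = 2.52 m, d_SF₆ = 2.52/(1 + 2.847) = 0.6551 m.
d_H₂O = 2.52 − 0.6551 = 1.86 m.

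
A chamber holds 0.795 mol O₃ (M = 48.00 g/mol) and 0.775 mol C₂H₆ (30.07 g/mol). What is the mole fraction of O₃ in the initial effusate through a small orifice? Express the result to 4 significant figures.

0.4481

Effusion rate of each component ∝ n_i/√M_i (partial pressure × 1/√M).
x_O₃(eff) = (n_O₃/√M_O₃) / (n_O₃/√M_O₃ + n_C₂H₆/√M_C₂H₆)
= (0.795/√48.00) / (0.795/√48.00 + 0.775/√30.07) = 0.1147/(0.1147 + 0.1413) = 0.4481.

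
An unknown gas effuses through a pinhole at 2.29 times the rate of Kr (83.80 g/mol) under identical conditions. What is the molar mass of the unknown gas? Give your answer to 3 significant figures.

16.0 g/mol

Graham's law gives rate_X/rate_Kr = √(M_Kr/M_X).
2.29 = √(83.80/M_X)
M_X = 83.80 / 2.29² = 83.80 / 5.244 = 16.0 g/mol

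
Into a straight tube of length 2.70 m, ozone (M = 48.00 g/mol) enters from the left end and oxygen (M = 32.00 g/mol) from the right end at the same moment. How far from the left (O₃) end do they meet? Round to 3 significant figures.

1.21 m

In equal time, each gas travels a distance ∝ its rate ∝ 1/√M, so d_O₃/d_O₂ = √(M_O₂/M_O₃) = √(32.00/48.00) = 0.8165.
With d_O₃ + d_O₂ = 2.70 m, d_O₂ = 2.70/(1 + 0.8165) = 1.486 m.
d_O₃ = 2.70 − 1.486 = 1.21 m.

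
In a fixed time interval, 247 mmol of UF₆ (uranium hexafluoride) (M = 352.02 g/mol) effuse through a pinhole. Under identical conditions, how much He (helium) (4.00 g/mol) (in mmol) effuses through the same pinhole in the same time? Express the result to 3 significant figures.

Graham's law gives rate_He/rate_UF₆ = √(M_UF₆/M_He) = √(352.02/4.00) = √88.00 = 9.381.
So the amount for He is 247 × 9.381 = 2320 mmol.

2320 mmol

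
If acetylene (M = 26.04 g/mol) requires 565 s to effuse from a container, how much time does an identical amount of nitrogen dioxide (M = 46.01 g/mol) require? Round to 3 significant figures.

751 s

Since effusion rate ∝ 1/√M, t_NO₂/t_C₂H₂ = √(M_NO₂/M_C₂H₂) = √(46.01/26.04) = √1.767 = 1.329.
So the time for NO₂ is 565 × 1.329 = 751 s.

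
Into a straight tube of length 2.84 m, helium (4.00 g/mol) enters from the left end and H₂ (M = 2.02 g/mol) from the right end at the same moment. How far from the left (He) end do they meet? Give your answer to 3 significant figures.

1.18 m

Distances travelled in equal time are proportional to diffusion rates, so d_He/d_H₂ = √(M_H₂/M_He) = √(2.02/4.00) = 0.7106.
With d_He + d_H₂ = 2.84 m, d_H₂ = 2.84/(1 + 0.7106) = 1.660 m.
d_He = 2.84 − 1.660 = 1.18 m.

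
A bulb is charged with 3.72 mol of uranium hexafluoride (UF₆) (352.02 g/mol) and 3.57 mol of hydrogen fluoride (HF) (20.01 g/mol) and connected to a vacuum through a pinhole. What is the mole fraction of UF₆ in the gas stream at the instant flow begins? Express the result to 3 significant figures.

Effusion rate of each component ∝ n_i/√M_i (partial pressure × 1/√M).
Mole fraction of UF₆ in the effusate = (n_UF₆/√M_UF₆) / (n_UF₆/√M_UF₆ + n_HF/√M_HF)
= (3.72/√352.02) / (3.72/√352.02 + 3.57/√20.01) = 0.1983/(0.1983 + 0.7981) = 0.199.

0.199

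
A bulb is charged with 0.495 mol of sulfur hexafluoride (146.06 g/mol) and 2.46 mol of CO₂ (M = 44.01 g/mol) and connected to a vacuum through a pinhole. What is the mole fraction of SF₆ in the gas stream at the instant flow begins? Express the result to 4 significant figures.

Effusion rate of each component ∝ n_i/√M_i (partial pressure × 1/√M).
x_SF₆(eff) = (n_SF₆/√M_SF₆) / (n_SF₆/√M_SF₆ + n_CO₂/√M_CO₂)
= (0.495/√146.06) / (0.495/√146.06 + 2.46/√44.01) = 0.04096/(0.04096 + 0.3708) = 0.09947.

0.09947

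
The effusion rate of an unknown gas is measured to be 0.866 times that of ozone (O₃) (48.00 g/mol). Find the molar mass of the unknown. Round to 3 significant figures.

64.0 g/mol

From Graham's law, rate_X/rate_O₃ = √(M_O₃/M_X).
0.866 = √(48.00/M_X)
M_X = 48.00 / 0.866² = 48.00 / 0.7500 = 64.0 g/mol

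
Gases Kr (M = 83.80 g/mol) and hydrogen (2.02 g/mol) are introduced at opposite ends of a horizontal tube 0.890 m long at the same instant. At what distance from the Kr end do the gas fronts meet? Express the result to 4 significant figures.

In equal time, each gas travels a distance ∝ its rate ∝ 1/√M, so d_Kr/d_H₂ = √(M_H₂/M_Kr) = √(2.02/83.80) = 0.1553.
With d_Kr + d_H₂ = 0.890 m, d_H₂ = 0.890/(1 + 0.1553) = 0.7704 m.
d_Kr = 0.890 − 0.7704 = 0.1196 m.

0.1196 m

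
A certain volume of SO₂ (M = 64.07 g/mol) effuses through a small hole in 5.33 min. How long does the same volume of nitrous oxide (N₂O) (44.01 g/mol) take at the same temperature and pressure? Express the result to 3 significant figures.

Since effusion rate ∝ 1/√M, t_N₂O/t_SO₂ = √(M_N₂O/M_SO₂) = √(44.01/64.07) = √0.6869 = 0.8288.
So the time for N₂O is 5.33 × 0.8288 = 4.42 min.

4.42 min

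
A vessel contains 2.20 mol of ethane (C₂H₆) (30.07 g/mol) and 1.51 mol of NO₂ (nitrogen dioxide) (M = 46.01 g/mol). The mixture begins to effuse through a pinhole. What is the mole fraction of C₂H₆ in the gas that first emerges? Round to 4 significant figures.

The effusion rate of species i is ∝ p_i/√M_i ∝ n_i/√M_i.
Mole fraction of C₂H₆ in the effusate = (n_C₂H₆/√M_C₂H₆) / (n_C₂H₆/√M_C₂H₆ + n_NO₂/√M_NO₂)
= (2.20/√30.07) / (2.20/√30.07 + 1.51/√46.01) = 0.4012/(0.4012 + 0.2226) = 0.6431.

0.6431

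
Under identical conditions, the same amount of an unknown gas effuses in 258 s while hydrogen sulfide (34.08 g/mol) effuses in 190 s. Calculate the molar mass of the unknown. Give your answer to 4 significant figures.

Using Graham's law: t_X/t_H₂S = √(M_X/M_H₂S).
258/190 = 1.358 = √(M_X/34.08)
M_X = 34.08 × 1.358² = 34.08 × 1.844 = 62.84 g/mol

62.84 g/mol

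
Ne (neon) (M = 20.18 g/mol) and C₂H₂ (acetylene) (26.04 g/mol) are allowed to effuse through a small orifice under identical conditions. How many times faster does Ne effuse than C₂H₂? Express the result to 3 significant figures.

Using Graham's law: rate_Ne/rate_C₂H₂ = √(M_C₂H₂/M_Ne) = √(26.04/20.18) = √1.290 = 1.14.

1.14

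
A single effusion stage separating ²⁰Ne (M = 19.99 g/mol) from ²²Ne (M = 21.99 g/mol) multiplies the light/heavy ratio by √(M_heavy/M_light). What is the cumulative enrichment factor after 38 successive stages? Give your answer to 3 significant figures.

6.12

Each stage multiplies the ratio by α = √(21.99/19.99), so after 38 stages the overall factor is α^38 = (21.99/19.99)^(38/2).
= 1.10005^19 = 6.12.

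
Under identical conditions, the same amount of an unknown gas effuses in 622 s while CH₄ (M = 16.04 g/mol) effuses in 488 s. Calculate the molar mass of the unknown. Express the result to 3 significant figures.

26.1 g/mol

From Graham's law, t_X/t_CH₄ = √(M_X/M_CH₄).
622/488 = 1.275 = √(M_X/16.04)
M_X = 16.04 × 1.275² = 16.04 × 1.625 = 26.1 g/mol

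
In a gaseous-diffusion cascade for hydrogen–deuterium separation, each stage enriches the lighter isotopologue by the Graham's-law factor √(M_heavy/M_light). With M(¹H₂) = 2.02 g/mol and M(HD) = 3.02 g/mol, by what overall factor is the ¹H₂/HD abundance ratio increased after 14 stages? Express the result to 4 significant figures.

16.70

Each stage multiplies the ratio by α = √(3.02/2.02), so after 14 stages the overall factor is α^14 = (3.02/2.02)^(14/2).
= 1.49505^7 = 16.70.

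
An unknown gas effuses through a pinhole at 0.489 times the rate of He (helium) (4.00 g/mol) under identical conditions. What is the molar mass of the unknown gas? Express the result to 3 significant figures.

By Graham's law, rate_X/rate_He = √(M_He/M_X).
0.489 = √(4.00/M_X)
M_X = 4.00 / 0.489² = 4.00 / 0.2391 = 16.7 g/mol

16.7 g/mol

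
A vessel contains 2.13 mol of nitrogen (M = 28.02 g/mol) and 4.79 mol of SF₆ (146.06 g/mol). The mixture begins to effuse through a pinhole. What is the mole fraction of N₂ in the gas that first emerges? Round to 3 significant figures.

Effusion rate of each component ∝ n_i/√M_i (partial pressure × 1/√M).
So x_N₂ in the escaping gas = (n_N₂/√M_N₂) / Σ(n_i/√M_i)
= (2.13/√28.02) / (2.13/√28.02 + 4.79/√146.06) = 0.4024/(0.4024 + 0.3963) = 0.504.

0.504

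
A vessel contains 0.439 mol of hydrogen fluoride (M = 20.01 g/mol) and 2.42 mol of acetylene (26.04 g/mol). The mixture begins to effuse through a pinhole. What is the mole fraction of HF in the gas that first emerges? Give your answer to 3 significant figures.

Effusion rate of each component ∝ n_i/√M_i (partial pressure × 1/√M).
x_HF(eff) = (n_HF/√M_HF) / (n_HF/√M_HF + n_C₂H₂/√M_C₂H₂)
= (0.439/√20.01) / (0.439/√20.01 + 2.42/√26.04) = 0.09814/(0.09814 + 0.4742) = 0.171.

0.171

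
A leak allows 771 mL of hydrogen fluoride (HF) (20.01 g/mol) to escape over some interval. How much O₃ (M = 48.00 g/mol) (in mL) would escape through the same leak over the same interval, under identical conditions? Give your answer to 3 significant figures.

From Graham's law, rate_O₃/rate_HF = √(M_HF/M_O₃) = √(20.01/48.00) = √0.4169 = 0.6457.
So the volume for O₃ is 771 × 0.6457 = 498 mL.

498 mL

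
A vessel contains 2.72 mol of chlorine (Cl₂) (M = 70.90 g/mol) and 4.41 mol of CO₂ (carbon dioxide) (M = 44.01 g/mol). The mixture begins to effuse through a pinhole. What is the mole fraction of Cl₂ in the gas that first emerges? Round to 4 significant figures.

The effusion rate of species i is ∝ p_i/√M_i ∝ n_i/√M_i.
So x_Cl₂ in the escaping gas = (n_Cl₂/√M_Cl₂) / Σ(n_i/√M_i)
= (2.72/√70.90) / (2.72/√70.90 + 4.41/√44.01) = 0.3230/(0.3230 + 0.6648) = 0.3270.

0.3270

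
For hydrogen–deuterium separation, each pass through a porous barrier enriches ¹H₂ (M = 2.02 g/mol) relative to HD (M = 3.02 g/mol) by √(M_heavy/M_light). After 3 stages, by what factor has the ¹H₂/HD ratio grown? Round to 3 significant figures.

1.83

After 3 stages the ratio has grown by (√(3.02/2.02))^3 = (3.02/2.02)^(3/2).
= 1.49505^(3/2) = 1.83.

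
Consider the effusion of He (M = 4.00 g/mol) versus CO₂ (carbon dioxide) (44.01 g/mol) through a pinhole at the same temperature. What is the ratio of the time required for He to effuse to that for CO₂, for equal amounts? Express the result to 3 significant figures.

0.301

Using Graham's law: t_He/t_CO₂ = √(M_He/M_CO₂) = √(4.00/44.01) = √0.09089 = 0.301.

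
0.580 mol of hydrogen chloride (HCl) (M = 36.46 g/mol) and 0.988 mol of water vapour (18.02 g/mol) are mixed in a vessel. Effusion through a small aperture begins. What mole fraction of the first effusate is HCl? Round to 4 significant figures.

0.2921

Effusion rate of each component ∝ n_i/√M_i (partial pressure × 1/√M).
So x_HCl in the escaping gas = (n_HCl/√M_HCl) / Σ(n_i/√M_i)
= (0.580/√36.46) / (0.580/√36.46 + 0.988/√18.02) = 0.09605/(0.09605 + 0.2327) = 0.2921.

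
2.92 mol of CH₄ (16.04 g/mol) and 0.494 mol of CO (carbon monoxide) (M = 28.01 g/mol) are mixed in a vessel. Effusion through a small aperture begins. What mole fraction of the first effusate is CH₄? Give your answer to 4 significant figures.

0.8865

Effusion rate of each component ∝ n_i/√M_i (partial pressure × 1/√M).
Mole fraction of CH₄ in the effusate = (n_CH₄/√M_CH₄) / (n_CH₄/√M_CH₄ + n_CO/√M_CO)
= (2.92/√16.04) / (2.92/√16.04 + 0.494/√28.01) = 0.7291/(0.7291 + 0.09334) = 0.8865.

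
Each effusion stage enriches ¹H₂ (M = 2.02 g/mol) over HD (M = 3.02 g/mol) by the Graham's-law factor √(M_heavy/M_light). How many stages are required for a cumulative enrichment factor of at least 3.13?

6

With α = √(3.02/2.02) per stage, ln α = ½ ln(1.49505) = 0.2011.
Need α^N ≥ 3.13 ⇒ N ≥ ln(3.13) / ln α = 1.141 / 0.2011 = 5.67.
Rounding up, N = 6 stages.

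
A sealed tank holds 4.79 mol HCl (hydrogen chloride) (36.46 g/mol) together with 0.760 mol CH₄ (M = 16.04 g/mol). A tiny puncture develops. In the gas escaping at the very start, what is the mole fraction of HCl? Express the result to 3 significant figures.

0.807

Effusion rate of each component ∝ n_i/√M_i (partial pressure × 1/√M).
x_HCl(eff) = (n_HCl/√M_HCl) / (n_HCl/√M_HCl + n_CH₄/√M_CH₄)
= (4.79/√36.46) / (4.79/√36.46 + 0.760/√16.04) = 0.7933/(0.7933 + 0.1898) = 0.807.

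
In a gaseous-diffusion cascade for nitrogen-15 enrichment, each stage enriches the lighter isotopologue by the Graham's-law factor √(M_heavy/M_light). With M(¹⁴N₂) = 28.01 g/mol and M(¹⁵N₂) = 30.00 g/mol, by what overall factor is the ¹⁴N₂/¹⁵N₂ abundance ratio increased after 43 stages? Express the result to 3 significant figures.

The single-stage factor is √(M_heavy/M_light), so 43 stages give [√(30.00/28.01)]^43 = (30.00/28.01)^(43/2).
= 1.07105^(43/2) = 4.37.

4.37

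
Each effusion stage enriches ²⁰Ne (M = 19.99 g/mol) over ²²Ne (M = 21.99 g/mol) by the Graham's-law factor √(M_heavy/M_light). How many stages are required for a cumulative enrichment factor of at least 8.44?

Single-stage factor α = √(21.99/19.99), so ln α = ½ ln(1.10005) = 0.04768.
Need α^N ≥ 8.44 ⇒ N ≥ ln(8.44) / ln α = 2.133 / 0.04768 = 44.74.
Rounding up, N = 45 stages.

45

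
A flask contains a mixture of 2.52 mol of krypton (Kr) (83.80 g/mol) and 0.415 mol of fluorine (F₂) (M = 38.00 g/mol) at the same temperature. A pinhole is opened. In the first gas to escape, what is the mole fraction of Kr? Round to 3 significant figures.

0.803

Rate_i ∝ x_i/√M_i (Graham's law weighted by mole fraction), so the effusate composition follows n_i/√M_i.
x_Kr(eff) = (n_Kr/√M_Kr) / (n_Kr/√M_Kr + n_F₂/√M_F₂)
= (2.52/√83.80) / (2.52/√83.80 + 0.415/√38.00) = 0.2753/(0.2753 + 0.06732) = 0.803.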